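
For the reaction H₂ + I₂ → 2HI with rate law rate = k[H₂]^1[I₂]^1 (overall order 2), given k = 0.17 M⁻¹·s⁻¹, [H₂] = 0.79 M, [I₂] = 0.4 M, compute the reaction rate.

0.05372 M/s

Step 1: The rate law is rate = k[H₂]^1[I₂]^1, overall order = 1+1 = 2
Step 2: Substitute values: rate = 0.17 × (0.79)^1 × (0.4)^1
Step 3: rate = 0.17 × 0.79 × 0.4 = 0.05372 M/s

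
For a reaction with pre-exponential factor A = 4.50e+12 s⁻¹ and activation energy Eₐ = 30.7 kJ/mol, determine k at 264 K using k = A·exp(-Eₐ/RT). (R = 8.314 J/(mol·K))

3.79e+06 s⁻¹

Step 1: Use the Arrhenius equation: k = A × exp(-Eₐ/RT)
Step 2: Convert Eₐ to J/mol: 30.7 kJ/mol = 30700 J/mol
Step 3: Calculate the exponent: -Eₐ/(RT) = -30700/(8.314 × 264) = -13.98700
Step 4: k = 4.50e+12 × exp(-13.98700)
Step 5: k = 4.50e+12 × 8.42409e-07 = 3.7908e+06 s⁻¹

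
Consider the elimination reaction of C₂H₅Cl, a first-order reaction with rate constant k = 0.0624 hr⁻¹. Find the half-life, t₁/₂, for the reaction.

11.11 hr

Step 1: For a first-order reaction, t₁/₂ = ln(2)/k
Step 2: t₁/₂ = ln(2)/0.0624
Step 3: t₁/₂ = 0.6931/0.0624 = 11.11 hr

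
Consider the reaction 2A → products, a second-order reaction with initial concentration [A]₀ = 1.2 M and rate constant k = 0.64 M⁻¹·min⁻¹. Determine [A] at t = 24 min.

0.06175 M

Step 1: For a second-order reaction: 1/[A] = 1/[A]₀ + kt
Step 2: 1/[A] = 1/1.2 + 0.64 × 24
Step 3: 1/[A] = 0.8333 + 15.36 = 16.19
Step 4: [A] = 1/16.19 = 0.06175 M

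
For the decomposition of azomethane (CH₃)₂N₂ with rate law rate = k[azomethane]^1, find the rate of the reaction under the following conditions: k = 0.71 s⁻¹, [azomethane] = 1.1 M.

0.781 M/s

Step 1: Identify the rate law: rate = k[azomethane]^1
Step 2: Substitute values: rate = 0.71 × (1.1)^1
Step 3: Calculate: rate = 0.71 × 1.1 = 0.781 M/s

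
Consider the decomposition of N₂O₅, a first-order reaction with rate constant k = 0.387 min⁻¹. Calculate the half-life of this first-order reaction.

1.791 min

Step 1: For a first-order reaction, t₁/₂ = ln(2)/k
Step 2: t₁/₂ = ln(2)/0.387
Step 3: t₁/₂ = 0.6931/0.387 = 1.791 min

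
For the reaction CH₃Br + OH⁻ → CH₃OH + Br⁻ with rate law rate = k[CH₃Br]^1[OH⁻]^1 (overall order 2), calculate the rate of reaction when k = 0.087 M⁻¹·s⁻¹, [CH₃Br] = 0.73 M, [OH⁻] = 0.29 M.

0.01842 M/s

Step 1: The rate law is rate = k[CH₃Br]^1[OH⁻]^1, overall order = 1+1 = 2
Step 2: Substitute values: rate = 0.087 × (0.73)^1 × (0.29)^1
Step 3: rate = 0.087 × 0.73 × 0.29 = 0.0184179 M/s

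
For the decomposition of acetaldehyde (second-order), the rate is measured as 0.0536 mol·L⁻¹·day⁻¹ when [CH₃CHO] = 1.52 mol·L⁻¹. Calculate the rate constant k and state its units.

0.0232 (mol·L⁻¹)⁻¹·day⁻¹

Step 1: rate = k[CH₃CHO]^2, so k = rate / [CH₃CHO]^2.
Step 2: k = 0.0536 / (1.52)^2 = 0.0536 / 2.31.
Step 3: k = 0.0232 (mol·L⁻¹)⁻¹·day⁻¹.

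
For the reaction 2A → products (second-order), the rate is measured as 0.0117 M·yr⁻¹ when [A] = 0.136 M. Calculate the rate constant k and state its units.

0.6326 M⁻¹·yr⁻¹

Step 1: rate = k[A]^2, so k = rate / [A]^2.
Step 2: k = 0.0117 / (0.136)^2 = 0.0117 / 0.0185.
Step 3: k = 0.6326 M⁻¹·yr⁻¹.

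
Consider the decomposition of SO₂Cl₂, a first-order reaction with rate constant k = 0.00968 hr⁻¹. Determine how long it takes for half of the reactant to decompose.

71.61 hr

Step 1: For a first-order reaction, t₁/₂ = ln(2)/k
Step 2: t₁/₂ = ln(2)/0.00968
Step 3: t₁/₂ = 0.6931/0.00968 = 71.61 hr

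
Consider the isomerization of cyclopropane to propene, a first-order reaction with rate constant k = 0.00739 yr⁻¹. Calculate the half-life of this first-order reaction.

93.8 yr

Step 1: For a first-order reaction, t₁/₂ = ln(2)/k
Step 2: t₁/₂ = ln(2)/0.00739
Step 3: t₁/₂ = 0.6931/0.00739 = 93.8 yr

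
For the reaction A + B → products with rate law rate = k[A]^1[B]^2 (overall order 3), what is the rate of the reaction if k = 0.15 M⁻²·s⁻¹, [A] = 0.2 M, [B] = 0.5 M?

0.0075 M/s

Step 1: The rate law is rate = k[A]^1[B]^2, overall order = 1+2 = 3
Step 2: Substitute values: rate = 0.15 × (0.2)^1 × (0.5)^2
Step 3: rate = 0.15 × 0.2 × 0.25 = 0.0075 M/s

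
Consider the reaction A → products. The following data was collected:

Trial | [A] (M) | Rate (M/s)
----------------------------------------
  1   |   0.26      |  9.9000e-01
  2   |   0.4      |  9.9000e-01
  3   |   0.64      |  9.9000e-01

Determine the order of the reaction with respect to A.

zeroth order (0)

Step 1: Compare trials - when concentration changes, rate stays constant.
Step 2: rate₂/rate₁ = 9.9000e-01/9.9000e-01 = 1
Step 3: [A]₂/[A]₁ = 0.4/0.26 = 1.538
Step 4: Since rate ratio ≈ (conc ratio)^0, the reaction is zeroth order.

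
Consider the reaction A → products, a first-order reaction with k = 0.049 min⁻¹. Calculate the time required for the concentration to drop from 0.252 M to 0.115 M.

16.01 min

Step 1: For first-order: t = ln([A]₀/[A])/k
Step 2: t = ln(0.252/0.115)/0.049
Step 3: t = ln(2.191)/0.049
Step 4: t = 0.7845/0.049 = 16.01 min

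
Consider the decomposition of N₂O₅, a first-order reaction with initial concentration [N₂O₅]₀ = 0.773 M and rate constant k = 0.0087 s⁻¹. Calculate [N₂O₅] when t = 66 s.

0.4353 M

Step 1: For a first-order reaction: [N₂O₅] = [N₂O₅]₀ × e^(-kt)
Step 2: [N₂O₅] = 0.773 × e^(-0.0087 × 66)
Step 3: [N₂O₅] = 0.773 × e^(-0.5742)
Step 4: [N₂O₅] = 0.773 × 0.563155 = 0.4353 M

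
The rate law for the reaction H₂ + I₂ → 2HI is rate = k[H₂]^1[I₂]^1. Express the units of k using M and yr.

M⁻¹·yr⁻¹

Step 1: Overall order = 1 + 1 = 2.
Step 2: rate has units M·yr⁻¹; [H₂]^1[I₂]^1 has units M^2.
Step 3: k = rate/([H₂]^1[I₂]^1), so units of k = M^(1-2)·yr⁻¹ = M⁻¹·yr⁻¹.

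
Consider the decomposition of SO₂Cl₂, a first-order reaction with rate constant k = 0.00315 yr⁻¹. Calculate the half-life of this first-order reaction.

220 yr

Step 1: For a first-order reaction, t₁/₂ = ln(2)/k
Step 2: t₁/₂ = ln(2)/0.00315
Step 3: t₁/₂ = 0.6931/0.00315 = 220 yr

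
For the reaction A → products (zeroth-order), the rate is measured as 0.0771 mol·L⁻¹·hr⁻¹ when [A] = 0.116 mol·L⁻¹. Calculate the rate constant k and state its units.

0.0771 mol·L⁻¹·hr⁻¹

Step 1: For a zeroth-order reaction, rate = k (independent of concentration).
Step 2: k = rate = 0.0771 mol·L⁻¹·hr⁻¹.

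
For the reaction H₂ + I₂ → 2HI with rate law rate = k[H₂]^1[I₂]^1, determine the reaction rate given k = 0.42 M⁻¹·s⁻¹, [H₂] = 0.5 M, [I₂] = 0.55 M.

0.1155 M/s

Step 1: The rate law is rate = k[H₂]^1[I₂]^1
Step 2: Substitute: rate = 0.42 × (0.5)^1 × (0.55)^1
Step 3: rate = 0.42 × 0.5 × 0.55 = 0.1155 M/s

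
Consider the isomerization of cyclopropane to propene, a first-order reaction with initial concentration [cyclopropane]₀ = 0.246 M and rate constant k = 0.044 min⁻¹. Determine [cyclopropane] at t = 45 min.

0.03397 M

Step 1: For a first-order reaction: [cyclopropane] = [cyclopropane]₀ × e^(-kt)
Step 2: [cyclopropane] = 0.246 × e^(-0.044 × 45)
Step 3: [cyclopropane] = 0.246 × e^(-1.98)
Step 4: [cyclopropane] = 0.246 × 0.138069 = 0.03397 M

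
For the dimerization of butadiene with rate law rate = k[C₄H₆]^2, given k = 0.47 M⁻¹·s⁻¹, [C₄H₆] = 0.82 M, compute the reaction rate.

0.316 M/s

Step 1: Identify the rate law: rate = k[C₄H₆]^2
Step 2: Substitute values: rate = 0.47 × (0.82)^2
Step 3: Calculate: rate = 0.47 × 0.6724 = 0.316028 M/s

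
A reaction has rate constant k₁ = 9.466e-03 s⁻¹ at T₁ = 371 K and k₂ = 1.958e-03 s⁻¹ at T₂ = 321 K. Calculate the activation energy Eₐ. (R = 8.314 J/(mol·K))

31.2 kJ/mol

Step 1: Use the two-temperature Arrhenius form: ln(k₂/k₁) = -Eₐ/R × (1/T₂ - 1/T₁)
Step 2: ln(k₂/k₁) = ln(1.958e-03/9.466e-03) = ln(0.206846) = -1.57578
Step 3: 1/T₂ - 1/T₁ = 1/321 - 1/371 = 4.198470e-04 K⁻¹
Step 4: Eₐ = -R × ln(k₂/k₁) / (1/T₂ - 1/T₁) = -8.314 × -1.57578 / 4.198470e-04
Step 5: Eₐ = 3.1204e+04 J/mol = 31.2 kJ/mol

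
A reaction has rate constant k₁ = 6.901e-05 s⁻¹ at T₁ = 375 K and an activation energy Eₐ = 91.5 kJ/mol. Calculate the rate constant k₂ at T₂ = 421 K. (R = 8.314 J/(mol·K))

1.704e-03 s⁻¹

Step 1: Use the two-temperature Arrhenius form: ln(k₂/k₁) = -Eₐ/R × (1/T₂ - 1/T₁)
Step 2: Convert Eₐ to J/mol: 91.5 kJ/mol = 91500 J/mol
Step 3: 1/T₂ - 1/T₁ = 1/421 - 1/375 = -2.913698e-04 K⁻¹
Step 4: ln(k₂/k₁) = -91500/8.314 × -2.913698e-04 = 3.20668
Step 5: k₂ = k₁ × exp(3.20668) = 6.901e-05 × 2.46970e+01 = 1.704e-03 s⁻¹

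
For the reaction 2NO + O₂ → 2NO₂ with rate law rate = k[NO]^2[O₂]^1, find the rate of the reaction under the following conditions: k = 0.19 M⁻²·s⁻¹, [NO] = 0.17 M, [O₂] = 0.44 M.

0.002416 M/s

Step 1: The rate law is rate = k[NO]^2[O₂]^1
Step 2: Substitute: rate = 0.19 × (0.17)^2 × (0.44)^1
Step 3: rate = 0.19 × 0.0289 × 0.44 = 0.00241604 M/s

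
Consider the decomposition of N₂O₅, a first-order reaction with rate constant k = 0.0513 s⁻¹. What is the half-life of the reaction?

13.51 s

Step 1: For a first-order reaction, t₁/₂ = ln(2)/k
Step 2: t₁/₂ = ln(2)/0.0513
Step 3: t₁/₂ = 0.6931/0.0513 = 13.51 s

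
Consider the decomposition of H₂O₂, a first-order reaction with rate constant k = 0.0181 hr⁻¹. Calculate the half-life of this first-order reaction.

38.3 hr

Step 1: For a first-order reaction, t₁/₂ = ln(2)/k
Step 2: t₁/₂ = ln(2)/0.0181
Step 3: t₁/₂ = 0.6931/0.0181 = 38.3 hr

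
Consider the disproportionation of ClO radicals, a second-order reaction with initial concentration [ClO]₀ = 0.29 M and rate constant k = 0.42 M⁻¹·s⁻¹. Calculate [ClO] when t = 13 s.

0.1123 M

Step 1: For a second-order reaction: 1/[ClO] = 1/[ClO]₀ + kt
Step 2: 1/[ClO] = 1/0.29 + 0.42 × 13
Step 3: 1/[ClO] = 3.448 + 5.46 = 8.908
Step 4: [ClO] = 1/8.908 = 0.1123 M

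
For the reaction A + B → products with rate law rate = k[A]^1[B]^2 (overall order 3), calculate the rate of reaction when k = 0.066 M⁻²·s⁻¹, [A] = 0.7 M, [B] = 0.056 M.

0.0001449 M/s

Step 1: The rate law is rate = k[A]^1[B]^2, overall order = 1+2 = 3
Step 2: Substitute values: rate = 0.066 × (0.7)^1 × (0.056)^2
Step 3: rate = 0.066 × 0.7 × 0.003136 = 0.000144883 M/s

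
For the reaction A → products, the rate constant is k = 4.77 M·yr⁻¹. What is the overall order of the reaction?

zeroth order (0)

Step 1: The units of k for an nth-order reaction are (concentration)^(1-n)·(time)⁻¹.
Step 2: Here k has units M·yr⁻¹, so the concentration exponent is 1.
Step 3: 1 - n = 1 ⇒ n = 0. The reaction is zeroth order.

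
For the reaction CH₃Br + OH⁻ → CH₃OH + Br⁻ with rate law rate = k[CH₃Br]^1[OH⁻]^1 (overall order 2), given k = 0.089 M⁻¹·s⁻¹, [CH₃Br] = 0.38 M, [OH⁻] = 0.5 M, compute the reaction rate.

0.01691 M/s

Step 1: The rate law is rate = k[CH₃Br]^1[OH⁻]^1, overall order = 1+1 = 2
Step 2: Substitute values: rate = 0.089 × (0.38)^1 × (0.5)^1
Step 3: rate = 0.089 × 0.38 × 0.5 = 0.01691 M/s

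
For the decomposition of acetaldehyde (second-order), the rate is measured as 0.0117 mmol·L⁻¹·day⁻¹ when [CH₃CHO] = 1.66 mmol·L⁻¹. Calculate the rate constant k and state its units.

0.004246 (mmol·L⁻¹)⁻¹·day⁻¹

Step 1: rate = k[CH₃CHO]^2, so k = rate / [CH₃CHO]^2.
Step 2: k = 0.0117 / (1.66)^2 = 0.0117 / 2.756.
Step 3: k = 0.004246 (mmol·L⁻¹)⁻¹·day⁻¹.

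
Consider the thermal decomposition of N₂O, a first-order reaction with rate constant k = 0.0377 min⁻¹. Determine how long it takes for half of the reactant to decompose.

18.39 min

Step 1: For a first-order reaction, t₁/₂ = ln(2)/k
Step 2: t₁/₂ = ln(2)/0.0377
Step 3: t₁/₂ = 0.6931/0.0377 = 18.39 min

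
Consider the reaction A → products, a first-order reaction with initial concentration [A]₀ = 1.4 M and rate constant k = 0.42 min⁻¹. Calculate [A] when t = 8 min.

0.04863 M

Step 1: For a first-order reaction: [A] = [A]₀ × e^(-kt)
Step 2: [A] = 1.4 × e^(-0.42 × 8)
Step 3: [A] = 1.4 × e^(-3.36)
Step 4: [A] = 1.4 × 0.0347353 = 0.04863 M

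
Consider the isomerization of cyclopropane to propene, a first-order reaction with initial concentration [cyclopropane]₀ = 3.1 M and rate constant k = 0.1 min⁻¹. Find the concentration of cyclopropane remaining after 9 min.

1.26 M

Step 1: For a first-order reaction: [cyclopropane] = [cyclopropane]₀ × e^(-kt)
Step 2: [cyclopropane] = 3.1 × e^(-0.1 × 9)
Step 3: [cyclopropane] = 3.1 × e^(-0.9)
Step 4: [cyclopropane] = 3.1 × 0.40657 = 1.26 M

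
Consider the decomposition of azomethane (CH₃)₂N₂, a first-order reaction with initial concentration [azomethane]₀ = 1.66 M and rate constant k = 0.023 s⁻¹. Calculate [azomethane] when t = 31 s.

0.8137 M

Step 1: For a first-order reaction: [azomethane] = [azomethane]₀ × e^(-kt)
Step 2: [azomethane] = 1.66 × e^(-0.023 × 31)
Step 3: [azomethane] = 1.66 × e^(-0.713)
Step 4: [azomethane] = 1.66 × 0.490171 = 0.8137 M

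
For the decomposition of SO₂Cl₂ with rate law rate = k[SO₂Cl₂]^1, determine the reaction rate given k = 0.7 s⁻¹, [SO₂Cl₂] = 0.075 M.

0.0525 M/s

Step 1: Identify the rate law: rate = k[SO₂Cl₂]^1
Step 2: Substitute values: rate = 0.7 × (0.075)^1
Step 3: Calculate: rate = 0.7 × 0.075 = 0.0525 M/s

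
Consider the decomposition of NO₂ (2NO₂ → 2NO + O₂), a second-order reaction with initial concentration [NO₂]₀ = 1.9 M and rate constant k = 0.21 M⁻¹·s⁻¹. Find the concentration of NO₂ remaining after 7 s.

0.5009 M

Step 1: For a second-order reaction: 1/[NO₂] = 1/[NO₂]₀ + kt
Step 2: 1/[NO₂] = 1/1.9 + 0.21 × 7
Step 3: 1/[NO₂] = 0.5263 + 1.47 = 1.996
Step 4: [NO₂] = 1/1.996 = 0.5009 M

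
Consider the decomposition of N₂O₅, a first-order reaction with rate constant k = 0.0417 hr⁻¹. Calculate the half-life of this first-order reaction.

16.62 hr

Step 1: For a first-order reaction, t₁/₂ = ln(2)/k
Step 2: t₁/₂ = ln(2)/0.0417
Step 3: t₁/₂ = 0.6931/0.0417 = 16.62 hr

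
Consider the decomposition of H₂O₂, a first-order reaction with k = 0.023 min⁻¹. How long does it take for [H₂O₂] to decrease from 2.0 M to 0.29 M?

83.96 min

Step 1: For first-order: t = ln([H₂O₂]₀/[H₂O₂])/k
Step 2: t = ln(2.0/0.29)/0.023
Step 3: t = ln(6.897)/0.023
Step 4: t = 1.931/0.023 = 83.96 min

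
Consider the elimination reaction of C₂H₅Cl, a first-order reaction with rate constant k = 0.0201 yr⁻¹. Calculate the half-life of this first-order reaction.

34.48 yr

Step 1: For a first-order reaction, t₁/₂ = ln(2)/k
Step 2: t₁/₂ = ln(2)/0.0201
Step 3: t₁/₂ = 0.6931/0.0201 = 34.48 yr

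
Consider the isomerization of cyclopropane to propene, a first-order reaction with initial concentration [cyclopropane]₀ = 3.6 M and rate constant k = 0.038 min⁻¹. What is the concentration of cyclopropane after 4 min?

3.092 M

Step 1: For a first-order reaction: [cyclopropane] = [cyclopropane]₀ × e^(-kt)
Step 2: [cyclopropane] = 3.6 × e^(-0.038 × 4)
Step 3: [cyclopropane] = 3.6 × e^(-0.152)
Step 4: [cyclopropane] = 3.6 × 0.858988 = 3.092 M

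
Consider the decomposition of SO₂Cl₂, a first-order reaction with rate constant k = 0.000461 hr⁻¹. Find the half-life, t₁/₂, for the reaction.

1504 hr

Step 1: For a first-order reaction, t₁/₂ = ln(2)/k
Step 2: t₁/₂ = ln(2)/0.000461
Step 3: t₁/₂ = 0.6931/0.000461 = 1504 hr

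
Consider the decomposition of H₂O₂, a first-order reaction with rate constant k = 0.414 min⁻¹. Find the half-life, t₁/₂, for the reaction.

1.674 min

Step 1: For a first-order reaction, t₁/₂ = ln(2)/k
Step 2: t₁/₂ = ln(2)/0.414
Step 3: t₁/₂ = 0.6931/0.414 = 1.674 min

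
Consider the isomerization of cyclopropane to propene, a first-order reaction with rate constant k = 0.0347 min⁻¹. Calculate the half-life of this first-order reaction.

19.98 min

Step 1: For a first-order reaction, t₁/₂ = ln(2)/k
Step 2: t₁/₂ = ln(2)/0.0347
Step 3: t₁/₂ = 0.6931/0.0347 = 19.98 min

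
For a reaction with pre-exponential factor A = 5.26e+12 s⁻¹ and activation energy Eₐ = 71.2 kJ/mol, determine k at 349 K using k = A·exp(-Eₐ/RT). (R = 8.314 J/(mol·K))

1.16e+02 s⁻¹

Step 1: Use the Arrhenius equation: k = A × exp(-Eₐ/RT)
Step 2: Convert Eₐ to J/mol: 71.2 kJ/mol = 71200 J/mol
Step 3: Calculate the exponent: -Eₐ/(RT) = -71200/(8.314 × 349) = -24.53830
Step 4: k = 5.26e+12 × exp(-24.53830)
Step 5: k = 5.26e+12 × 2.20370e-11 = 1.1591e+02 s⁻¹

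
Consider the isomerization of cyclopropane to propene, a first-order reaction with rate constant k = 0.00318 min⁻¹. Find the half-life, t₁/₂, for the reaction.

218 min

Step 1: For a first-order reaction, t₁/₂ = ln(2)/k
Step 2: t₁/₂ = ln(2)/0.00318
Step 3: t₁/₂ = 0.6931/0.00318 = 218 min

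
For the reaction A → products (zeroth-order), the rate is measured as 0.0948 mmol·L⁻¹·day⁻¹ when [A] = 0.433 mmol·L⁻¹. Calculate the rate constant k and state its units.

0.0948 mmol·L⁻¹·day⁻¹

Step 1: For a zeroth-order reaction, rate = k (independent of concentration).
Step 2: k = rate = 0.0948 mmol·L⁻¹·day⁻¹.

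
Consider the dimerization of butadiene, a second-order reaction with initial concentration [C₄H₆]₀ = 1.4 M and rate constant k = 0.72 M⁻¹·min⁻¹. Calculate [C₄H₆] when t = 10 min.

0.1264 M

Step 1: For a second-order reaction: 1/[C₄H₆] = 1/[C₄H₆]₀ + kt
Step 2: 1/[C₄H₆] = 1/1.4 + 0.72 × 10
Step 3: 1/[C₄H₆] = 0.7143 + 7.2 = 7.914
Step 4: [C₄H₆] = 1/7.914 = 0.1264 M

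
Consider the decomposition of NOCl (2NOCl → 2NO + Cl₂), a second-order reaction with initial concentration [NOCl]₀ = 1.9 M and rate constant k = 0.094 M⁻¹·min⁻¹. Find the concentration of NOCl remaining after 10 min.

0.682 M

Step 1: For a second-order reaction: 1/[NOCl] = 1/[NOCl]₀ + kt
Step 2: 1/[NOCl] = 1/1.9 + 0.094 × 10
Step 3: 1/[NOCl] = 0.5263 + 0.94 = 1.466
Step 4: [NOCl] = 1/1.466 = 0.682 M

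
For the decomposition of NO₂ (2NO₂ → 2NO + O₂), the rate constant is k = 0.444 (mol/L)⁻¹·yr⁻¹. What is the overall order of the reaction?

second order (2)

Step 1: The units of k for an nth-order reaction are (concentration)^(1-n)·(time)⁻¹.
Step 2: Here k has units (mol/L)⁻¹·yr⁻¹, so the concentration exponent is -1.
Step 3: 1 - n = -1 ⇒ n = 2. The reaction is second order.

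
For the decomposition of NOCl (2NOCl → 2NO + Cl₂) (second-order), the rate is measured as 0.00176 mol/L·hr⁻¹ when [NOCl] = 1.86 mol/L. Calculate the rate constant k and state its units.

0.0005087 (mol/L)⁻¹·hr⁻¹

Step 1: rate = k[NOCl]^2, so k = rate / [NOCl]^2.
Step 2: k = 0.00176 / (1.86)^2 = 0.00176 / 3.46.
Step 3: k = 0.0005087 (mol/L)⁻¹·hr⁻¹.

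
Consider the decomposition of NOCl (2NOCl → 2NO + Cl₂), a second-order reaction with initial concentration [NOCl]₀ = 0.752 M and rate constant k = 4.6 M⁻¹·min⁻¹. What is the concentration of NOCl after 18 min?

0.01189 M

Step 1: For a second-order reaction: 1/[NOCl] = 1/[NOCl]₀ + kt
Step 2: 1/[NOCl] = 1/0.752 + 4.6 × 18
Step 3: 1/[NOCl] = 1.33 + 82.8 = 84.13
Step 4: [NOCl] = 1/84.13 = 0.01189 M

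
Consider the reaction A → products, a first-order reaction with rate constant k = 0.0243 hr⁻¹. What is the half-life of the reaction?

28.52 hr

Step 1: For a first-order reaction, t₁/₂ = ln(2)/k
Step 2: t₁/₂ = ln(2)/0.0243
Step 3: t₁/₂ = 0.6931/0.0243 = 28.52 hr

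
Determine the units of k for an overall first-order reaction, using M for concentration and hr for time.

hr⁻¹

Step 1: For overall order n, rate = k × (concentration)^n.
Step 2: Rate has units M·hr⁻¹; concentration term has units M^1.
Step 3: k = rate / (concentration)^n, so units of k = M^(1-1)·hr⁻¹ = hr⁻¹.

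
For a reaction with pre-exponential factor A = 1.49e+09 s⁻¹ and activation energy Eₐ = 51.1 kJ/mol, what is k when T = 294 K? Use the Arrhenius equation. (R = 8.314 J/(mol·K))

1.24e+00 s⁻¹

Step 1: Use the Arrhenius equation: k = A × exp(-Eₐ/RT)
Step 2: Convert Eₐ to J/mol: 51.1 kJ/mol = 51100 J/mol
Step 3: Calculate the exponent: -Eₐ/(RT) = -51100/(8.314 × 294) = -20.90564
Step 4: k = 1.49e+09 × exp(-20.90564)
Step 5: k = 1.49e+09 × 8.33289e-10 = 1.2416e+00 s⁻¹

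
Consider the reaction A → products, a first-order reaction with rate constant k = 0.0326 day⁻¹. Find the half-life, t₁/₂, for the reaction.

21.26 day

Step 1: For a first-order reaction, t₁/₂ = ln(2)/k
Step 2: t₁/₂ = ln(2)/0.0326
Step 3: t₁/₂ = 0.6931/0.0326 = 21.26 day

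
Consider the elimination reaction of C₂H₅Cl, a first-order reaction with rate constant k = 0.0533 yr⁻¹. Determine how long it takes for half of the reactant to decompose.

13 yr

Step 1: For a first-order reaction, t₁/₂ = ln(2)/k
Step 2: t₁/₂ = ln(2)/0.0533
Step 3: t₁/₂ = 0.6931/0.0533 = 13 yr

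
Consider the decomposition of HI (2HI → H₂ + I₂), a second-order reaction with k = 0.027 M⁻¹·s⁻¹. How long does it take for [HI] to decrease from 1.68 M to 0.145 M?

233.4 s

Step 1: For second-order: t = (1/[HI] - 1/[HI]₀)/k
Step 2: t = (1/0.145 - 1/1.68)/0.027
Step 3: t = (6.897 - 0.5952)/0.027
Step 4: t = 6.301/0.027 = 233.4 s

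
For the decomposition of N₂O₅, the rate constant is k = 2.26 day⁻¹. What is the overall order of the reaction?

first order (1)

Step 1: The units of k for an nth-order reaction are (concentration)^(1-n)·(time)⁻¹.
Step 2: Here k has units day⁻¹, so the concentration exponent is 0.
Step 3: 1 - n = 0 ⇒ n = 1. The reaction is first order.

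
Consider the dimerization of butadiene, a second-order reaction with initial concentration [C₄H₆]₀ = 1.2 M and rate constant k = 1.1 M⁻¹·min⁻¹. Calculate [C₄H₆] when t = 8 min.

0.1038 M

Step 1: For a second-order reaction: 1/[C₄H₆] = 1/[C₄H₆]₀ + kt
Step 2: 1/[C₄H₆] = 1/1.2 + 1.1 × 8
Step 3: 1/[C₄H₆] = 0.8333 + 8.8 = 9.633
Step 4: [C₄H₆] = 1/9.633 = 0.1038 M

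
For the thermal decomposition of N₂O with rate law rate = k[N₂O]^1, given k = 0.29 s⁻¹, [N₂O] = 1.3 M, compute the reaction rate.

0.377 M/s

Step 1: Identify the rate law: rate = k[N₂O]^1
Step 2: Substitute values: rate = 0.29 × (1.3)^1
Step 3: Calculate: rate = 0.29 × 1.3 = 0.377 M/s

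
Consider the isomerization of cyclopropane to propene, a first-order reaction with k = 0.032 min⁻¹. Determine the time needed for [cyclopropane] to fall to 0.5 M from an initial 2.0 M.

43.32 min

Step 1: For first-order: t = ln([cyclopropane]₀/[cyclopropane])/k
Step 2: t = ln(2.0/0.5)/0.032
Step 3: t = ln(4)/0.032
Step 4: t = 1.386/0.032 = 43.32 min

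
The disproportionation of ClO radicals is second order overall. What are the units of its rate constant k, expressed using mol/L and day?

(mol/L)⁻¹·day⁻¹

Step 1: For overall order n, rate = k × (concentration)^n.
Step 2: Rate has units mol/L·day⁻¹; concentration term has units (mol/L)^2.
Step 3: k = rate / (concentration)^n, so units of k = (mol/L)^(1-2)·day⁻¹ = (mol/L)⁻¹·day⁻¹.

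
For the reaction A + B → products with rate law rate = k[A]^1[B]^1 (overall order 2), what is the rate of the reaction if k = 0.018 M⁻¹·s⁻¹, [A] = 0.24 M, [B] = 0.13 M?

0.0005616 M/s

Step 1: The rate law is rate = k[A]^1[B]^1, overall order = 1+1 = 2
Step 2: Substitute values: rate = 0.018 × (0.24)^1 × (0.13)^1
Step 3: rate = 0.018 × 0.24 × 0.13 = 0.0005616 M/s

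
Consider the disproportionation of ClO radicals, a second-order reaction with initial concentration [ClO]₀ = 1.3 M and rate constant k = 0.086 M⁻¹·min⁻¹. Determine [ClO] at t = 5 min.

0.8339 M

Step 1: For a second-order reaction: 1/[ClO] = 1/[ClO]₀ + kt
Step 2: 1/[ClO] = 1/1.3 + 0.086 × 5
Step 3: 1/[ClO] = 0.7692 + 0.43 = 1.199
Step 4: [ClO] = 1/1.199 = 0.8339 M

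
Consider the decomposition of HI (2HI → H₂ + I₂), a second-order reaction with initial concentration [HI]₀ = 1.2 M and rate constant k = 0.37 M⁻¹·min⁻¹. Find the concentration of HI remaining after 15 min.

0.1567 M

Step 1: For a second-order reaction: 1/[HI] = 1/[HI]₀ + kt
Step 2: 1/[HI] = 1/1.2 + 0.37 × 15
Step 3: 1/[HI] = 0.8333 + 5.55 = 6.383
Step 4: [HI] = 1/6.383 = 0.1567 M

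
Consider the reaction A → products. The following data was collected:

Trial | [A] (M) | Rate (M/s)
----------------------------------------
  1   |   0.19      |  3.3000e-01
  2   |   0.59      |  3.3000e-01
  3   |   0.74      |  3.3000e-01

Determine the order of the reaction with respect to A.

zeroth order (0)

Step 1: Compare trials - when concentration changes, rate stays constant.
Step 2: rate₂/rate₁ = 3.3000e-01/3.3000e-01 = 1
Step 3: [A]₂/[A]₁ = 0.59/0.19 = 3.105
Step 4: Since rate ratio ≈ (conc ratio)^0, the reaction is zeroth order.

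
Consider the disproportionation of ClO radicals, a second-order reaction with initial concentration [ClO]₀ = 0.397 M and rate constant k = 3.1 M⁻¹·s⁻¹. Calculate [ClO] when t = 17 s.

0.01811 M

Step 1: For a second-order reaction: 1/[ClO] = 1/[ClO]₀ + kt
Step 2: 1/[ClO] = 1/0.397 + 3.1 × 17
Step 3: 1/[ClO] = 2.519 + 52.7 = 55.22
Step 4: [ClO] = 1/55.22 = 0.01811 M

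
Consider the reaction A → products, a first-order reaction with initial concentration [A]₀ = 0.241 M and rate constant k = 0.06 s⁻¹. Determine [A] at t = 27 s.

0.04769 M

Step 1: For a first-order reaction: [A] = [A]₀ × e^(-kt)
Step 2: [A] = 0.241 × e^(-0.06 × 27)
Step 3: [A] = 0.241 × e^(-1.62)
Step 4: [A] = 0.241 × 0.197899 = 0.04769 M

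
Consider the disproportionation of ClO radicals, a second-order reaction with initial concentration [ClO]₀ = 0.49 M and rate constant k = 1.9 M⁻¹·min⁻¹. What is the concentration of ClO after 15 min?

0.03274 M

Step 1: For a second-order reaction: 1/[ClO] = 1/[ClO]₀ + kt
Step 2: 1/[ClO] = 1/0.49 + 1.9 × 15
Step 3: 1/[ClO] = 2.041 + 28.5 = 30.54
Step 4: [ClO] = 1/30.54 = 0.03274 M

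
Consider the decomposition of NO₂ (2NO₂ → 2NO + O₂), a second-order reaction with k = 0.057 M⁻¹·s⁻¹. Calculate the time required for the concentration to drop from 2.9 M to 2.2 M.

1.925 s

Step 1: For second-order: t = (1/[NO₂] - 1/[NO₂]₀)/k
Step 2: t = (1/2.2 - 1/2.9)/0.057
Step 3: t = (0.4545 - 0.3448)/0.057
Step 4: t = 0.1097/0.057 = 1.925 s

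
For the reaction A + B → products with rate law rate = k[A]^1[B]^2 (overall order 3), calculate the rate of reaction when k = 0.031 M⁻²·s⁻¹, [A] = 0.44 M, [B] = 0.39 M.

0.002075 M/s

Step 1: The rate law is rate = k[A]^1[B]^2, overall order = 1+2 = 3
Step 2: Substitute values: rate = 0.031 × (0.44)^1 × (0.39)^2
Step 3: rate = 0.031 × 0.44 × 0.1521 = 0.00207464 M/s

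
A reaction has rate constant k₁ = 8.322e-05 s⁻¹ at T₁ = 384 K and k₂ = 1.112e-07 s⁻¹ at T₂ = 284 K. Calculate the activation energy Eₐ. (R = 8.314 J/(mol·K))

60.0 kJ/mol

Step 1: Use the two-temperature Arrhenius form: ln(k₂/k₁) = -Eₐ/R × (1/T₂ - 1/T₁)
Step 2: ln(k₂/k₁) = ln(1.112e-07/8.322e-05) = ln(0.00133622) = -6.61791
Step 3: 1/T₂ - 1/T₁ = 1/284 - 1/384 = 9.169601e-04 K⁻¹
Step 4: Eₐ = -R × ln(k₂/k₁) / (1/T₂ - 1/T₁) = -8.314 × -6.61791 / 9.169601e-04
Step 5: Eₐ = 6.0004e+04 J/mol = 60.0 kJ/mol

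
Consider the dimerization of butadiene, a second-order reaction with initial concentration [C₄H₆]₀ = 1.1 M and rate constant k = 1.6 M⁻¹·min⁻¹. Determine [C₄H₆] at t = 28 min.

0.02188 M

Step 1: For a second-order reaction: 1/[C₄H₆] = 1/[C₄H₆]₀ + kt
Step 2: 1/[C₄H₆] = 1/1.1 + 1.6 × 28
Step 3: 1/[C₄H₆] = 0.9091 + 44.8 = 45.71
Step 4: [C₄H₆] = 1/45.71 = 0.02188 M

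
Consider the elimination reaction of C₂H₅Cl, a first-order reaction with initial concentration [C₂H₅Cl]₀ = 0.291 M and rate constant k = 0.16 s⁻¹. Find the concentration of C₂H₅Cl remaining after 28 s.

0.003298 M

Step 1: For a first-order reaction: [C₂H₅Cl] = [C₂H₅Cl]₀ × e^(-kt)
Step 2: [C₂H₅Cl] = 0.291 × e^(-0.16 × 28)
Step 3: [C₂H₅Cl] = 0.291 × e^(-4.48)
Step 4: [C₂H₅Cl] = 0.291 × 0.0113334 = 0.003298 M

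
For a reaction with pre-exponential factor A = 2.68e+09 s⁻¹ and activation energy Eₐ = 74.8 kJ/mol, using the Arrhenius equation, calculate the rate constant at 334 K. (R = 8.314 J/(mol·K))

5.37e-03 s⁻¹

Step 1: Use the Arrhenius equation: k = A × exp(-Eₐ/RT)
Step 2: Convert Eₐ to J/mol: 74.8 kJ/mol = 74800 J/mol
Step 3: Calculate the exponent: -Eₐ/(RT) = -74800/(8.314 × 334) = -26.93674
Step 4: k = 2.68e+09 × exp(-26.93674)
Step 5: k = 2.68e+09 × 2.00227e-12 = 5.3661e-03 s⁻¹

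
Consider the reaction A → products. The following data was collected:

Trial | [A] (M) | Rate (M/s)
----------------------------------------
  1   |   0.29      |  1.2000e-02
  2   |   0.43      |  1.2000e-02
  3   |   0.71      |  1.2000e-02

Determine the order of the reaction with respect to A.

zeroth order (0)

Step 1: Compare trials - when concentration changes, rate stays constant.
Step 2: rate₂/rate₁ = 1.2000e-02/1.2000e-02 = 1
Step 3: [A]₂/[A]₁ = 0.43/0.29 = 1.483
Step 4: Since rate ratio ≈ (conc ratio)^0, the reaction is zeroth order.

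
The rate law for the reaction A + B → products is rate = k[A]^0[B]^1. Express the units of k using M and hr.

hr⁻¹

Step 1: Overall order = 0 + 1 = 1.
Step 2: rate has units M·hr⁻¹; [A]^0[B]^1 has units M^1.
Step 3: k = rate/([A]^0[B]^1), so units of k = M^(1-1)·hr⁻¹ = hr⁻¹.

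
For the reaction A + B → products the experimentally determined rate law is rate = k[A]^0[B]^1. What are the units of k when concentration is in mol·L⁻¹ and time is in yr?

yr⁻¹

Step 1: Overall order = 0 + 1 = 1.
Step 2: rate has units mol·L⁻¹·yr⁻¹; [A]^0[B]^1 has units (mol·L⁻¹)^1.
Step 3: k = rate/([A]^0[B]^1), so units of k = (mol·L⁻¹)^(1-1)·yr⁻¹ = yr⁻¹.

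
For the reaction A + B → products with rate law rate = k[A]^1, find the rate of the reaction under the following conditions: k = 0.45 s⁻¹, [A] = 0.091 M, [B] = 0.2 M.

0.04095 M/s

Step 1: The rate law is rate = k[A]^1
Step 2: Note that the rate does not depend on [B] (zero order in B).
Step 3: rate = 0.45 × (0.091)^1 = 0.04095 M/s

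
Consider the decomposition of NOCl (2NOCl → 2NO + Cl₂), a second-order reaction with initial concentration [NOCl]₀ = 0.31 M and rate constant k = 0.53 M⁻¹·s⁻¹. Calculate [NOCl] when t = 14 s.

0.09393 M

Step 1: For a second-order reaction: 1/[NOCl] = 1/[NOCl]₀ + kt
Step 2: 1/[NOCl] = 1/0.31 + 0.53 × 14
Step 3: 1/[NOCl] = 3.226 + 7.42 = 10.65
Step 4: [NOCl] = 1/10.65 = 0.09393 M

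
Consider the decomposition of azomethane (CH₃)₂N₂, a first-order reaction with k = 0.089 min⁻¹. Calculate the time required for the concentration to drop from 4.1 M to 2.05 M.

7.788 min

Step 1: For first-order: t = ln([azomethane]₀/[azomethane])/k
Step 2: t = ln(4.1/2.05)/0.089
Step 3: t = ln(2)/0.089
Step 4: t = 0.6931/0.089 = 7.788 min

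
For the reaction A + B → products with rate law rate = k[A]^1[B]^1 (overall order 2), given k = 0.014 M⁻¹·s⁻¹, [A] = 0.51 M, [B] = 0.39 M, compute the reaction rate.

0.002785 M/s

Step 1: The rate law is rate = k[A]^1[B]^1, overall order = 1+1 = 2
Step 2: Substitute values: rate = 0.014 × (0.51)^1 × (0.39)^1
Step 3: rate = 0.014 × 0.51 × 0.39 = 0.0027846 M/s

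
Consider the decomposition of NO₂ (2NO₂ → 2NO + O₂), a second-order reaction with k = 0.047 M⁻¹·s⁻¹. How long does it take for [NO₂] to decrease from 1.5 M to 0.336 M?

49.14 s

Step 1: For second-order: t = (1/[NO₂] - 1/[NO₂]₀)/k
Step 2: t = (1/0.336 - 1/1.5)/0.047
Step 3: t = (2.976 - 0.6667)/0.047
Step 4: t = 2.31/0.047 = 49.14 s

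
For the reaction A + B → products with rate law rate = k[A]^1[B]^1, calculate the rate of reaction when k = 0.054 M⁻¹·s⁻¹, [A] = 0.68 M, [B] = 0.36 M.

0.01322 M/s

Step 1: The rate law is rate = k[A]^1[B]^1
Step 2: Substitute: rate = 0.054 × (0.68)^1 × (0.36)^1
Step 3: rate = 0.054 × 0.68 × 0.36 = 0.0132192 M/s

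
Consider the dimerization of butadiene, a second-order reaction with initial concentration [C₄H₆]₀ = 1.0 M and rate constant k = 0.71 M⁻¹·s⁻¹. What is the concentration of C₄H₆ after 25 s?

0.05333 M

Step 1: For a second-order reaction: 1/[C₄H₆] = 1/[C₄H₆]₀ + kt
Step 2: 1/[C₄H₆] = 1/1.0 + 0.71 × 25
Step 3: 1/[C₄H₆] = 1 + 17.75 = 18.75
Step 4: [C₄H₆] = 1/18.75 = 0.05333 M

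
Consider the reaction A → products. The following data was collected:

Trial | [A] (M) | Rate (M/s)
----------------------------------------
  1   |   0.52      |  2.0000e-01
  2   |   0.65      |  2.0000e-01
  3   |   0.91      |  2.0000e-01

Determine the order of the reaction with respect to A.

zeroth order (0)

Step 1: Compare trials - when concentration changes, rate stays constant.
Step 2: rate₂/rate₁ = 2.0000e-01/2.0000e-01 = 1
Step 3: [A]₂/[A]₁ = 0.65/0.52 = 1.25
Step 4: Since rate ratio ≈ (conc ratio)^0, the reaction is zeroth order.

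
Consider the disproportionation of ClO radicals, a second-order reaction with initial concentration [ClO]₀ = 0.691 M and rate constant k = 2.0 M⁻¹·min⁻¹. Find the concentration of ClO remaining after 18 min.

0.0267 M

Step 1: For a second-order reaction: 1/[ClO] = 1/[ClO]₀ + kt
Step 2: 1/[ClO] = 1/0.691 + 2.0 × 18
Step 3: 1/[ClO] = 1.447 + 36 = 37.45
Step 4: [ClO] = 1/37.45 = 0.0267 M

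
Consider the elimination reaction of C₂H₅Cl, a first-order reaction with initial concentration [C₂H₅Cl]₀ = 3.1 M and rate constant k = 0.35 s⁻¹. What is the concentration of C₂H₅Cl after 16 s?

0.01146 M

Step 1: For a first-order reaction: [C₂H₅Cl] = [C₂H₅Cl]₀ × e^(-kt)
Step 2: [C₂H₅Cl] = 3.1 × e^(-0.35 × 16)
Step 3: [C₂H₅Cl] = 3.1 × e^(-5.6)
Step 4: [C₂H₅Cl] = 3.1 × 0.00369786 = 0.01146 M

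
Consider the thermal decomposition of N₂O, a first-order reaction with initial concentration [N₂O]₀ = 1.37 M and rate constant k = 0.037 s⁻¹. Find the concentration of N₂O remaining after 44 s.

0.269 M

Step 1: For a first-order reaction: [N₂O] = [N₂O]₀ × e^(-kt)
Step 2: [N₂O] = 1.37 × e^(-0.037 × 44)
Step 3: [N₂O] = 1.37 × e^(-1.628)
Step 4: [N₂O] = 1.37 × 0.196322 = 0.269 M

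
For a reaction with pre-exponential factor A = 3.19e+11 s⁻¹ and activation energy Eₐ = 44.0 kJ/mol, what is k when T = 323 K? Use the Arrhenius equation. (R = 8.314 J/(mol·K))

2.44e+04 s⁻¹

Step 1: Use the Arrhenius equation: k = A × exp(-Eₐ/RT)
Step 2: Convert Eₐ to J/mol: 44.0 kJ/mol = 44000 J/mol
Step 3: Calculate the exponent: -Eₐ/(RT) = -44000/(8.314 × 323) = -16.38476
Step 4: k = 3.19e+11 × exp(-16.38476)
Step 5: k = 3.19e+11 × 7.65930e-08 = 2.4433e+04 s⁻¹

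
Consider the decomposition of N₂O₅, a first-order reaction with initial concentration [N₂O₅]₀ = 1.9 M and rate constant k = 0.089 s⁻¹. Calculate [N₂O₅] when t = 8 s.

0.9323 M

Step 1: For a first-order reaction: [N₂O₅] = [N₂O₅]₀ × e^(-kt)
Step 2: [N₂O₅] = 1.9 × e^(-0.089 × 8)
Step 3: [N₂O₅] = 1.9 × e^(-0.712)
Step 4: [N₂O₅] = 1.9 × 0.490662 = 0.9323 M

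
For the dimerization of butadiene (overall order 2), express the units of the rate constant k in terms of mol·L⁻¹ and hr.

(mol·L⁻¹)⁻¹·hr⁻¹

Step 1: For overall order n, rate = k × (concentration)^n.
Step 2: Rate has units mol·L⁻¹·hr⁻¹; concentration term has units (mol·L⁻¹)^2.
Step 3: k = rate / (concentration)^n, so units of k = (mol·L⁻¹)^(1-2)·hr⁻¹ = (mol·L⁻¹)⁻¹·hr⁻¹.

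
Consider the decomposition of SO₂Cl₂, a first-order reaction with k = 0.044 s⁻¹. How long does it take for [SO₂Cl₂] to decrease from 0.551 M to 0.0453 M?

56.78 s

Step 1: For first-order: t = ln([SO₂Cl₂]₀/[SO₂Cl₂])/k
Step 2: t = ln(0.551/0.0453)/0.044
Step 3: t = ln(12.16)/0.044
Step 4: t = 2.498/0.044 = 56.78 s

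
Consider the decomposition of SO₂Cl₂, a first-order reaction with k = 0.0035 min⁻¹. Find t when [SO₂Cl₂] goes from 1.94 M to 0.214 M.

629.8 min

Step 1: For first-order: t = ln([SO₂Cl₂]₀/[SO₂Cl₂])/k
Step 2: t = ln(1.94/0.214)/0.0035
Step 3: t = ln(9.065)/0.0035
Step 4: t = 2.204/0.0035 = 629.8 min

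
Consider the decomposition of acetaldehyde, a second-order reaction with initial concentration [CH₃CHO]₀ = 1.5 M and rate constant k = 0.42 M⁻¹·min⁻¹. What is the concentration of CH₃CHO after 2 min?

0.6637 M

Step 1: For a second-order reaction: 1/[CH₃CHO] = 1/[CH₃CHO]₀ + kt
Step 2: 1/[CH₃CHO] = 1/1.5 + 0.42 × 2
Step 3: 1/[CH₃CHO] = 0.6667 + 0.84 = 1.507
Step 4: [CH₃CHO] = 1/1.507 = 0.6637 M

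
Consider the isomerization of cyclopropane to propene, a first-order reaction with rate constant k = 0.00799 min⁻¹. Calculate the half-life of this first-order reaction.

86.75 min

Step 1: For a first-order reaction, t₁/₂ = ln(2)/k
Step 2: t₁/₂ = ln(2)/0.00799
Step 3: t₁/₂ = 0.6931/0.00799 = 86.75 min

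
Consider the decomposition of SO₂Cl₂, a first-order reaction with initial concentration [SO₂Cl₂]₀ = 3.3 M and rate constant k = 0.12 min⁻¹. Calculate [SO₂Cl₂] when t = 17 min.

0.4291 M

Step 1: For a first-order reaction: [SO₂Cl₂] = [SO₂Cl₂]₀ × e^(-kt)
Step 2: [SO₂Cl₂] = 3.3 × e^(-0.12 × 17)
Step 3: [SO₂Cl₂] = 3.3 × e^(-2.04)
Step 4: [SO₂Cl₂] = 3.3 × 0.130029 = 0.4291 M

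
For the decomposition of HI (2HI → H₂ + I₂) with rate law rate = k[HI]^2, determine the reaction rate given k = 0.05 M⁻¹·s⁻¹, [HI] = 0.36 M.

0.00648 M/s

Step 1: Identify the rate law: rate = k[HI]^2
Step 2: Substitute values: rate = 0.05 × (0.36)^2
Step 3: Calculate: rate = 0.05 × 0.1296 = 0.00648 M/s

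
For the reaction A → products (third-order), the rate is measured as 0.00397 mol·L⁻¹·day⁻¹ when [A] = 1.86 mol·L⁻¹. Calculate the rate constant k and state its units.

0.000617 (mol·L⁻¹)⁻²·day⁻¹

Step 1: rate = k[A]^3, so k = rate / [A]^3.
Step 2: k = 0.00397 / (1.86)^3 = 0.00397 / 6.435.
Step 3: k = 0.000617 (mol·L⁻¹)⁻²·day⁻¹.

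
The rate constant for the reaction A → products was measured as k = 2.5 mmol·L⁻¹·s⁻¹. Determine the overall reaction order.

zeroth order (0)

Step 1: The units of k for an nth-order reaction are (concentration)^(1-n)·(time)⁻¹.
Step 2: Here k has units mmol·L⁻¹·s⁻¹, so the concentration exponent is 1.
Step 3: 1 - n = 1 ⇒ n = 0. The reaction is zeroth order.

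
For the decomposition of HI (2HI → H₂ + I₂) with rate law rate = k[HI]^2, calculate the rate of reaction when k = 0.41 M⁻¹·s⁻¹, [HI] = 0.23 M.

0.02169 M/s

Step 1: Identify the rate law: rate = k[HI]^2
Step 2: Substitute values: rate = 0.41 × (0.23)^2
Step 3: Calculate: rate = 0.41 × 0.0529 = 0.021689 M/s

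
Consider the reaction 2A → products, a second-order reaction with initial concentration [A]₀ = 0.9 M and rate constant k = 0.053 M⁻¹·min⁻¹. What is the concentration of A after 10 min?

0.6093 M

Step 1: For a second-order reaction: 1/[A] = 1/[A]₀ + kt
Step 2: 1/[A] = 1/0.9 + 0.053 × 10
Step 3: 1/[A] = 1.111 + 0.53 = 1.641
Step 4: [A] = 1/1.641 = 0.6093 M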